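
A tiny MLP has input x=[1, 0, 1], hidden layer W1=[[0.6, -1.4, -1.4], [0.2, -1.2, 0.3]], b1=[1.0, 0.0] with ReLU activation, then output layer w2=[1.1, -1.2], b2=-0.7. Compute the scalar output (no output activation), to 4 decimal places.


z1[0] = (0.6)·(1) + (-1.4)·(0) + (-1.4)·(1) + 1.0 = 0.2
z1[1] = (0.2)·(1) + (-1.2)·(0) + (0.3)·(1) + 0.0 = 0.5
h = ReLU(z1) = [0.2, 0.5]
output = (1.1)·(0.2) + (-1.2)·(0.5) - 0.7 = -1.08

-1.08


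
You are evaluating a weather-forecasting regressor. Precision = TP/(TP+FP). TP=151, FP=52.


Precision = TP/(TP+FP)
= 151/(151+52)
= 151/203 = 74.38%

74.38%


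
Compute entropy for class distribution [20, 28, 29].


Probabilities: [20/77, 28/77, 29/77] ≈ [0.2597, 0.3636, 0.3766]
H = -((20/77)·log₂(20/77) + (28/77)·log₂(28/77) + (29/77)·log₂(29/77))
  = 1.5664 bits

1.5664 bits


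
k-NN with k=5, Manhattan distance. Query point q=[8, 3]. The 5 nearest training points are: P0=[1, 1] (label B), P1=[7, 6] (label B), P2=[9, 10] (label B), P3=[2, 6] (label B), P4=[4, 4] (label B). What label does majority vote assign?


d(q,P0) = 9  (label B)
d(q,P1) = 4  (label B)
d(q,P2) = 8  (label B)
d(q,P3) = 9  (label B)
d(q,P4) = 5  (label B)
Votes: A=0, B=5
Majority → B

B


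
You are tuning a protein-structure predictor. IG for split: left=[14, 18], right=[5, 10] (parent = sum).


Parent = [19, 28], H_parent = 0.9734
H_left = 0.9887 (n=32), H_right = 0.9183 (n=15)
H_children = (32/47)·0.9887 + (15/47)·0.9183 = 0.9662
IG = 0.9734 - 0.9662 = 0.0072

0.0072


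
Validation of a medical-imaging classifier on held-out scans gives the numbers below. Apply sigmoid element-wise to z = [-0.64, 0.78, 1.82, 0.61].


σ(-0.64) = 1/(1+e^0.64) = 0.3452
σ(0.78) = 1/(1+e^-0.78) = 0.6857
σ(1.82) = 1/(1+e^-1.82) = 0.8606
σ(0.61) = 1/(1+e^-0.61) = 0.6479
result = [0.3452, 0.6857, 0.8606, 0.6479]

[0.3452, 0.6857, 0.8606, 0.6479]


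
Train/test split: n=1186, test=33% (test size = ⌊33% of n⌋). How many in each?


Test = ⌊1186·33/100⌋ = 391
Train = 1186 - 391 = 795

Train: 795, Test: 391


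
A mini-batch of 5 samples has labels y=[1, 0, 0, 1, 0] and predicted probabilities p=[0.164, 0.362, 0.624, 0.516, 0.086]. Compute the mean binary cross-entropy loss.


L[0] = -ln(0.164) = 1.8079
L[1] = -ln(1-0.362) = -ln(0.638) = 0.4494
L[2] = -ln(1-0.624) = -ln(0.376) = 0.9782
L[3] = -ln(0.516) = 0.6616
L[4] = -ln(1-0.086) = -ln(0.914) = 0.0899
mean = (1.8079 + 0.4494 + 0.9782 + 0.6616 + 0.0899)/5 = 0.7974

0.7974


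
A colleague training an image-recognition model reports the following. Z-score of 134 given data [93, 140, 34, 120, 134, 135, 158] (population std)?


μ = 116.2857, σ = 38.347
z = (134 - 116.2857)/38.347 = 0.4619

0.4619


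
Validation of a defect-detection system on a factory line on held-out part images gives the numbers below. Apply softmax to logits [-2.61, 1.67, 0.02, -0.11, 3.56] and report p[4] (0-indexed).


Exponentials: e^-2.61=0.0735, e^1.67=5.3122, e^0.02=1.0202, e^-0.11=0.8958, e^3.56=35.1632
Sum = 42.4649
Softmax = [0.0017, 0.1251, 0.024, 0.0211, 0.8281]
p[4] = 35.1632/42.4649 = 0.8281

0.8281


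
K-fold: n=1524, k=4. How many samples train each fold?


Fold size = 1524/4 = 381
Training per fold = 1524 - 381 = 1143

1143


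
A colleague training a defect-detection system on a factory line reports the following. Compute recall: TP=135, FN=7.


Recall = TP/(TP+FN)
= 135/(135+7)
= 135/142 = 95.07%

95.07%


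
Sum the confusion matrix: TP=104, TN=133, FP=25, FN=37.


Total = TP + TN + FP + FN
= 104 + 133 + 25 + 37
= 299
(Predicted positive: 129, predicted negative: 170)

299


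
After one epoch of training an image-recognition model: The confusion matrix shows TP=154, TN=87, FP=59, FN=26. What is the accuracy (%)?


Accuracy = (TP+TN)/(TP+TN+FP+FN)
= (154+87)/(326)
= 241/326 = 73.93%

73.93%


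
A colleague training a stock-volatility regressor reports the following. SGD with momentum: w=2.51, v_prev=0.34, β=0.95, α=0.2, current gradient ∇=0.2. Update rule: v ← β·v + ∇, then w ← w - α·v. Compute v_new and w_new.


v_new = 0.95·0.34 + 0.2 = 0.323 + 0.2 = 0.523
w_new = 2.51 - 0.2·0.523 = 2.51 - 0.1046 = 2.4054

v_new=0.523, w_new=2.4054


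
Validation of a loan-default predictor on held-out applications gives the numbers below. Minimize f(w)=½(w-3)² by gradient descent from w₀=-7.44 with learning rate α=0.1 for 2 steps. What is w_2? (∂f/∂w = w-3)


step 1: grad = -7.44-3 = -10.44; w = -7.44 - 0.1·(-10.44) = -6.396
step 2: grad = -6.396-3 = -9.396; w = -6.396 - 0.1·(-9.396) = -5.4564

-5.4564


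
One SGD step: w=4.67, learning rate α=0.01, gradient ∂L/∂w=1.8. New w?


w_new = w - α·∇
= 4.67 - 0.01·1.8
= 4.67 - 0.018
= 4.652

4.652


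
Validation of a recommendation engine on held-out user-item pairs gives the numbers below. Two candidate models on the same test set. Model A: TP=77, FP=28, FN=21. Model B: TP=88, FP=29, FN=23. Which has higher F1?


Model A: P=77/105=0.7333, R=77/98=0.7857, F1=2PR/(P+R)=2TP/(2TP+FP+FN)=154/203=0.7586
Model B: P=88/117=0.7521, R=88/111=0.7928, F1=2PR/(P+R)=2TP/(2TP+FP+FN)=176/228=0.7719
0.7586 < 0.7719 → Model B

Model B


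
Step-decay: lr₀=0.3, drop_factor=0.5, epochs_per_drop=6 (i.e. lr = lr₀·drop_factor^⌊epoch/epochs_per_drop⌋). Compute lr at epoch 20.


n_drops = ⌊20/6⌋ = 3
lr = 0.3·0.5^3 = 0.3·0.125 = 0.0375

0.0375


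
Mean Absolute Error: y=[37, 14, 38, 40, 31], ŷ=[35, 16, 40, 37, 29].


Absolute errors: |37-35|=2, |14-16|=2, |38-40|=2, |40-37|=3, |31-29|=2
Sum = 11
MAE = 11/5 = 11/5

11/5


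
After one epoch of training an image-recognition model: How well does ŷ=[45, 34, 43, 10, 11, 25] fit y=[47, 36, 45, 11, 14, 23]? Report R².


ȳ = 29.3333
SS_res = Σ(y-ŷ)² = 26
SS_tot = Σ(y-ȳ)² = 1213.33
R² = 1 - SS_res/SS_tot = 1 - 0.0214 = 0.9786

0.9786


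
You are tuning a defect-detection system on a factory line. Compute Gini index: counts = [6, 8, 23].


Probabilities: [6/37, 8/37, 23/37] ≈ [0.1622, 0.2162, 0.6216]
Σpᵢ² = (36 + 64 + 529)/37² = 629/1369
Gini = 1 - Σpᵢ² = 1 - 629/1369 = 0.5405

0.5405


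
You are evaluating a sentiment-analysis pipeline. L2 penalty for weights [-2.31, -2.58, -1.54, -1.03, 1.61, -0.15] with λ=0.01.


‖w‖₂² = (-2.31)² + (-2.58)² + (-1.54)² + (-1.03)² + (1.61)² + (-0.15)²
     = 5.3361 + 6.6564 + 2.3716 + 1.0609 + 2.5921 + 0.0225
     = 18.0396
λ·‖w‖₂² = 0.01·18.0396 = 0.180396

0.180396


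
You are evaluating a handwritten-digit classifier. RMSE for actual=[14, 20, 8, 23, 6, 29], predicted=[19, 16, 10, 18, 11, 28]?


MSE = 96/6 = 16
RMSE = √(96/6) = 4.0

4.0


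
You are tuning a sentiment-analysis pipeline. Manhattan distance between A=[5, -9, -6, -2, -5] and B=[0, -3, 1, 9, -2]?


d = |5-0| + |-9+ 3| + |-6-1| + |-2-9| + |-5+ 2|
  = 5 + 6 + 7 + 11 + 3
  = 32

32


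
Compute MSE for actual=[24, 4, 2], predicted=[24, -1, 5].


Squared errors: (24-24)²=0, (4+ 1)²=25, (2-5)²=9
Sum = 34
MSE = 34/3 = 34/3

34/3


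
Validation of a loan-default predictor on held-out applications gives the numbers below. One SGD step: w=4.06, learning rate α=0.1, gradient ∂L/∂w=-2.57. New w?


w_new = w - α·∇
= 4.06 - 0.1·-2.57
= 4.06 + 0.257
= 4.317

4.317


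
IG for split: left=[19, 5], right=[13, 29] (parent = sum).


Parent = [32, 34], H_parent = 0.9993
H_left = 0.7383 (n=24), H_right = 0.8926 (n=42)
H_children = (24/66)·0.7383 + (42/66)·0.8926 = 0.8365
IG = 0.9993 - 0.8365 = 0.1628

0.1628


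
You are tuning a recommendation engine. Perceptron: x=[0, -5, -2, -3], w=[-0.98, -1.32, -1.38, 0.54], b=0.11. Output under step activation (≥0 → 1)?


z = (0)·(-0.98) + (-5)·(-1.32) + (-2)·(-1.38) + (-3)·(0.54) + 0.11
  = 7.85
step(z) = 1 (z≥0)

1


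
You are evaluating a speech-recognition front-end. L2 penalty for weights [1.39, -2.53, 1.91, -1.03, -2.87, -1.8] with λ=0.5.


‖w‖₂² = (1.39)² + (-2.53)² + (1.91)² + (-1.03)² + (-2.87)² + (-1.8)²
     = 1.9321 + 6.4009 + 3.6481 + 1.0609 + 8.2369 + 3.24
     = 24.5189
λ·‖w‖₂² = 0.5·24.5189 = 12.25945

12.25945


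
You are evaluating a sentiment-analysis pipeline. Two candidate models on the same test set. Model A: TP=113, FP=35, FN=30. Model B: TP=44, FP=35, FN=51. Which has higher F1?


Model A: P=113/148=0.7635, R=113/143=0.7902, F1=2PR/(P+R)=2TP/(2TP+FP+FN)=226/291=0.7766
Model B: P=44/79=0.557, R=44/95=0.4632, F1=2PR/(P+R)=2TP/(2TP+FP+FN)=88/174=0.5057
0.7766 > 0.5057 → Model A

Model A


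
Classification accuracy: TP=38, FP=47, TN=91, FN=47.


Accuracy = (TP+TN)/(TP+TN+FP+FN)
= (38+91)/(223)
= 129/223 = 57.85%

57.85%


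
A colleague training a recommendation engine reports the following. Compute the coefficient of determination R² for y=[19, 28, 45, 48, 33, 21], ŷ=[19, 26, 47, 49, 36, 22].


ȳ = 32.3333
SS_res = Σ(y-ŷ)² = 19
SS_tot = Σ(y-ȳ)² = 731.33
R² = 1 - SS_res/SS_tot = 1 - 0.026 = 0.974

0.974


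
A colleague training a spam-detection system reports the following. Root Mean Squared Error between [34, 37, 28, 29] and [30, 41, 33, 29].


MSE = 57/4 = 14.25
RMSE = √(57/4) = 3.7749

3.7749


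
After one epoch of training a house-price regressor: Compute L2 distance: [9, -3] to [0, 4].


d = √((9-0)² + (-3-4)²)
  = √(81 + 49)
  = √130 = 11.4018

11.4018


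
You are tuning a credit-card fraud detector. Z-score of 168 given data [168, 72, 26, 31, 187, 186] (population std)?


μ = 111.6667, σ = 70.4667
z = (168 - 111.6667)/70.4667 = 0.7994

0.7994


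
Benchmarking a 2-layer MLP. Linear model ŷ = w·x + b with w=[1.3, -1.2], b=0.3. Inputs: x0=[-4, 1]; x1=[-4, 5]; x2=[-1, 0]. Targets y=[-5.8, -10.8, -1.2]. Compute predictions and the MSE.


ŷ0 = (1.3)·(-4) + (-1.2)·(1) + 0.3 = -6.1
ŷ1 = (1.3)·(-4) + (-1.2)·(5) + 0.3 = -10.9
ŷ2 = (1.3)·(-1) + (-1.2)·(0) + 0.3 = -1.0
errors² = [0.09, 0.01, 0.04]
MSE = 0.1400/3 = 0.0467

0.0467


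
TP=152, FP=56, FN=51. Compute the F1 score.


Precision = 152/208 = 0.7308
Recall = 152/203 = 0.7488
F1 = 2·P·R/(P+R) = 2·TP/(2·TP+FP+FN) = 304/(304+56+51) = 304/411 = 0.7397

0.7397


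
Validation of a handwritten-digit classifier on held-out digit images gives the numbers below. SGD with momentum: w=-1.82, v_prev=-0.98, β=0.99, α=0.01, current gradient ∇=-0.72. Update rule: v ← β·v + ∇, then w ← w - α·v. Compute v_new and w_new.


v_new = 0.99·-0.98 - 0.72 = -0.9702 - 0.72 = -1.6902
w_new = -1.82 - 0.01·-1.6902 = -1.82 + 0.016902 = -1.803098

v_new=-1.6902, w_new=-1.803098


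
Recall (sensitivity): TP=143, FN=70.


Recall = TP/(TP+FN)
= 143/(143+70)
= 143/213 = 67.14%

67.14%


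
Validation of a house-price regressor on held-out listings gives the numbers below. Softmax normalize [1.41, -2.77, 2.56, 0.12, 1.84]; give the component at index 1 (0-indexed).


Exponentials: e^1.41=4.096, e^-2.77=0.0627, e^2.56=12.9358, e^0.12=1.1275, e^1.84=6.2965
Sum = 24.5185
Softmax = [0.1671, 0.0026, 0.5276, 0.046, 0.2568]
p[1] = 0.0627/24.5185 = 0.0026

0.0026


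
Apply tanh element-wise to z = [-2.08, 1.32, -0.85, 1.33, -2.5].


tanh(-2.08) = -0.9693
tanh(1.32) = 0.8668
tanh(-0.85) = -0.6911
tanh(1.33) = 0.8692
tanh(-2.5) = -0.9866
result = [-0.9693, 0.8668, -0.6911, 0.8692, -0.9866]

[-0.9693, 0.8668, -0.6911, 0.8692, -0.9866]


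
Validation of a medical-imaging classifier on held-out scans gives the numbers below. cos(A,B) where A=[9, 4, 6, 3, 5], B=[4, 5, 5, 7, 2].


A·B = 9·4 + 4·5 + 6·5 + 3·7 + 5·2 = 117
‖A‖ = √167 = 12.9228, ‖B‖ = √119 = 10.9087
cos = 117/(√167·√119) = 117/√19873 = 0.83

0.83


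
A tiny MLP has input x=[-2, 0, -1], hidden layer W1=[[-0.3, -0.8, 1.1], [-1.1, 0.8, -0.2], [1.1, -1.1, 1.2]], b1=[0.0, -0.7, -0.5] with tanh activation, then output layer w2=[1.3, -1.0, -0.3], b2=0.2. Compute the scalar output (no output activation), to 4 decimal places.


z1[0] = (-0.3)·(-2) + (-0.8)·(0) + (1.1)·(-1) + 0.0 = -0.5
z1[1] = (-1.1)·(-2) + (0.8)·(0) + (-0.2)·(-1) - 0.7 = 1.7
z1[2] = (1.1)·(-2) + (-1.1)·(0) + (1.2)·(-1) - 0.5 = -3.9
h = tanh(z1) = [-0.4621, 0.9354, -0.9992]
output = (1.3)·(-0.4621) + (-1.0)·(0.9354) + (-0.3)·(-0.9992) + 0.2 = -1.0364

-1.0364


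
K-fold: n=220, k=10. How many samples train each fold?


Fold size = 220/10 = 22
Training per fold = 220 - 22 = 198

198


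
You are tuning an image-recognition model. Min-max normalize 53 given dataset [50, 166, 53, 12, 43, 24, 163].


min=12, max=166
(53-12)/(166-12) = 41/154 = 0.2662

0.2662


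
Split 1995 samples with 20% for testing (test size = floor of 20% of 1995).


Test = ⌊1995·20/100⌋ = 399
Train = 1995 - 399 = 1596

Train: 1596, Test: 399


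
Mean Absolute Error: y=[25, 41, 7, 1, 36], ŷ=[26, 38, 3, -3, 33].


Absolute errors: |25-26|=1, |41-38|=3, |7-3|=4, |1+ 3|=4, |36-33|=3
Sum = 15
MAE = 15/5 = 3

3


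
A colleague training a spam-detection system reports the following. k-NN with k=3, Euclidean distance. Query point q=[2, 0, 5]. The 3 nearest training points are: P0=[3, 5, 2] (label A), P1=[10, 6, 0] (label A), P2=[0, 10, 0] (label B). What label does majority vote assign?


d(q,P0) = 5.9161  (label A)
d(q,P1) = 11.1803  (label A)
d(q,P2) = 11.3578  (label B)
Votes: A=2, B=1
Majority → A

A


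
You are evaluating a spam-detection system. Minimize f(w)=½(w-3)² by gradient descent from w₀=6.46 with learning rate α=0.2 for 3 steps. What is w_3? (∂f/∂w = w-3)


step 1: grad = 6.46-3 = 3.46; w = 6.46 - 0.2·(3.46) = 5.768
step 2: grad = 5.768-3 = 2.768; w = 5.768 - 0.2·(2.768) = 5.2144
step 3: grad = 5.2144-3 = 2.2144; w = 5.2144 - 0.2·(2.2144) = 4.77152

4.77152


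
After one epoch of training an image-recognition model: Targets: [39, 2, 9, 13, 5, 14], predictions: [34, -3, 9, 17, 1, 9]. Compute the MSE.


Squared errors: (39-34)²=25, (2+ 3)²=25, (9-9)²=0, (13-17)²=16, (5-1)²=16, (14-9)²=25
Sum = 107
MSE = 107/6 = 107/6

107/6


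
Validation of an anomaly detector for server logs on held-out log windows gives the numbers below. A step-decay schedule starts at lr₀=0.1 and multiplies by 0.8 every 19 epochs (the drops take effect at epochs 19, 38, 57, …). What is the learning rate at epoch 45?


n_drops = ⌊45/19⌋ = 2
lr = 0.1·0.8^2 = 0.1·0.64 = 0.064

0.064


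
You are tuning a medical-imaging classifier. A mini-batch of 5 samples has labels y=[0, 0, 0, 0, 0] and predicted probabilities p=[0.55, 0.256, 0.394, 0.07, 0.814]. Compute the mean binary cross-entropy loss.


L[0] = -ln(1-0.55) = -ln(0.45) = 0.7985
L[1] = -ln(1-0.256) = -ln(0.744) = 0.2957
L[2] = -ln(1-0.394) = -ln(0.606) = 0.5009
L[3] = -ln(1-0.07) = -ln(0.93) = 0.0726
L[4] = -ln(1-0.814) = -ln(0.186) = 1.682
mean = (0.7985 + 0.2957 + 0.5009 + 0.0726 + 1.682)/5 = 0.6699

0.6699


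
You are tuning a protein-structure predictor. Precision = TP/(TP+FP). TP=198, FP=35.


Precision = TP/(TP+FP)
= 198/(198+35)
= 198/233 = 84.98%

84.98%


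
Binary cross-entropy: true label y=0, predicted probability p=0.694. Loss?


BCE = -[y·ln(p) + (1-y)·ln(1-p)]
= -0 - 1·ln(1-0.694)
= -ln(0.306) = 1.1842

1.1842


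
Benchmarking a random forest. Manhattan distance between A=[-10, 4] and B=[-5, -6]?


d = |-10+ 5| + |4+ 6|
  = 5 + 10
  = 15

15


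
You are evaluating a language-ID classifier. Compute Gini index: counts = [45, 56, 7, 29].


Probabilities: [45/137, 56/137, 7/137, 29/137] ≈ [0.3285, 0.4088, 0.0511, 0.2117]
Σpᵢ² = (2025 + 3136 + 49 + 841)/137² = 6051/18769
Gini = 1 - Σpᵢ² = 1 - 6051/18769 = 0.6776

0.6776


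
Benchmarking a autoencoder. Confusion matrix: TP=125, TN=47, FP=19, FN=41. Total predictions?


Total = TP + TN + FP + FN
= 125 + 47 + 19 + 41
= 232
(Predicted positive: 144, predicted negative: 88)

232


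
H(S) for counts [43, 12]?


Probabilities: [43/55, 12/55] ≈ [0.7818, 0.2182]
H = -((43/55)·log₂(43/55) + (12/55)·log₂(12/55))
  = 0.7568 bits

0.7568 bits


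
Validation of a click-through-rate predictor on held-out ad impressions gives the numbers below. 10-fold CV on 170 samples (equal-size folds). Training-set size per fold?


Fold size = 170/10 = 17
Training per fold = 170 - 17 = 153

153


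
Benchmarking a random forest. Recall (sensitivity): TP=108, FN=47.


Recall = TP/(TP+FN)
= 108/(108+47)
= 108/155 = 69.68%

69.68%


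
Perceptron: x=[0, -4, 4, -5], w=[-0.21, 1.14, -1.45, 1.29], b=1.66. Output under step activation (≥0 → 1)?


z = (0)·(-0.21) + (-4)·(1.14) + (4)·(-1.45) + (-5)·(1.29) + 1.66
  = -15.15
step(z) = 0 (z<0)

0


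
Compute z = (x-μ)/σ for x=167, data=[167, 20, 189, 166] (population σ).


μ = 135.5, σ = 67.3146
z = (167 - 135.5)/67.3146 = 0.468

0.468


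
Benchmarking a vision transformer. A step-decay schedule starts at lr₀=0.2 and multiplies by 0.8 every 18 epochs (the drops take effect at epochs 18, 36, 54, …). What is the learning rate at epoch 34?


n_drops = ⌊34/18⌋ = 1
lr = 0.2·0.8^1 = 0.2·0.8 = 0.16

0.16


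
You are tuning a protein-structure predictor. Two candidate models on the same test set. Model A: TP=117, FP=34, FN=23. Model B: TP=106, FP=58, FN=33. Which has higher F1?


Model A: P=117/151=0.7748, R=117/140=0.8357, F1=2PR/(P+R)=2TP/(2TP+FP+FN)=234/291=0.8041
Model B: P=106/164=0.6463, R=106/139=0.7626, F1=2PR/(P+R)=2TP/(2TP+FP+FN)=212/303=0.6997
0.8041 > 0.6997 → Model A

Model A


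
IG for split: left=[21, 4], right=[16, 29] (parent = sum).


Parent = [37, 33], H_parent = 0.9976
H_left = 0.6343 (n=25), H_right = 0.9389 (n=45)
H_children = (25/70)·0.6343 + (45/70)·0.9389 = 0.8301
IG = 0.9976 - 0.8301 = 0.1675

0.1675


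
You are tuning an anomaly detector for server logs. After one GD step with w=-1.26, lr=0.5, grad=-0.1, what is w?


w_new = w - α·∇
= -1.26 - 0.5·-0.1
= -1.26 + 0.05
= -1.21

-1.21


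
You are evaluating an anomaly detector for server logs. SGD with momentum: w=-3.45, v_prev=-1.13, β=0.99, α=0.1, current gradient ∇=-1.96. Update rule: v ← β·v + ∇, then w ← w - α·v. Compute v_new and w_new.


v_new = 0.99·-1.13 - 1.96 = -1.1187 - 1.96 = -3.0787
w_new = -3.45 - 0.1·-3.0787 = -3.45 + 0.30787 = -3.14213

v_new=-3.0787, w_new=-3.14213


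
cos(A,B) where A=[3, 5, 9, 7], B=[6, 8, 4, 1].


A·B = 3·6 + 5·8 + 9·4 + 7·1 = 101
‖A‖ = √164 = 12.8062, ‖B‖ = √117 = 10.8167
cos = 101/(√164·√117) = 101/√19188 = 0.7291

0.7291


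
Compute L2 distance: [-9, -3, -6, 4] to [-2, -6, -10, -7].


d = √((-9+ 2)² + (-3+ 6)² + (-6+ 10)² + (4+ 7)²)
  = √(49 + 9 + 16 + 121)
  = √195 = 13.9642

13.9642


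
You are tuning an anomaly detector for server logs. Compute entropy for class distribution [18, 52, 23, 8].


Probabilities: [18/101, 52/101, 23/101, 8/101] ≈ [0.1782, 0.5149, 0.2277, 0.0792]
H = -((18/101)·log₂(18/101) + (52/101)·log₂(52/101) + (23/101)·log₂(23/101) + (8/101)·log₂(8/101))
  = 1.7124 bits

1.7124 bits


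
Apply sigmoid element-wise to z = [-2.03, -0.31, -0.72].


σ(-2.03) = 1/(1+e^2.03) = 0.1161
σ(-0.31) = 1/(1+e^0.31) = 0.4231
σ(-0.72) = 1/(1+e^0.72) = 0.3274
result = [0.1161, 0.4231, 0.3274]

[0.1161, 0.4231, 0.3274]


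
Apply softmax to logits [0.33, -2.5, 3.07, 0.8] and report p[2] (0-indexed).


Exponentials: e^0.33=1.391, e^-2.5=0.0821, e^3.07=21.5419, e^0.8=2.2255
Sum = 25.2405
Softmax = [0.0551, 0.0033, 0.8535, 0.0882]
p[2] = 21.5419/25.2405 = 0.8535

0.8535


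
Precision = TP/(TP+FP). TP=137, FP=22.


Precision = TP/(TP+FP)
= 137/(137+22)
= 137/159 = 86.16%

86.16%


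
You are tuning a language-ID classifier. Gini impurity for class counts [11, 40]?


Probabilities: [11/51, 40/51] ≈ [0.2157, 0.7843]
Σpᵢ² = (121 + 1600)/51² = 1721/2601
Gini = 1 - Σpᵢ² = 1 - 1721/2601 = 0.3383

0.3383


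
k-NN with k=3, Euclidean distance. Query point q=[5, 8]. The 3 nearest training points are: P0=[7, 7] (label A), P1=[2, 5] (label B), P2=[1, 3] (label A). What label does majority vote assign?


d(q,P0) = 2.2361  (label A)
d(q,P1) = 4.2426  (label B)
d(q,P2) = 6.4031  (label A)
Votes: A=2, B=1
Majority → A

A


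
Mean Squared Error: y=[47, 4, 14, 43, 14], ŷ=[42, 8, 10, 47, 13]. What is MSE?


Squared errors: (47-42)²=25, (4-8)²=16, (14-10)²=16, (43-47)²=16, (14-13)²=1
Sum = 74
MSE = 74/5 = 74/5

74/5


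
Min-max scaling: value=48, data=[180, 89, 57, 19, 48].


min=19, max=180
(48-19)/(180-19) = 29/161 = 0.1801

0.1801


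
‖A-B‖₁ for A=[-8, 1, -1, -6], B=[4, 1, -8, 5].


d = |-8-4| + |1-1| + |-1+ 8| + |-6-5|
  = 12 + 0 + 7 + 11
  = 30

30


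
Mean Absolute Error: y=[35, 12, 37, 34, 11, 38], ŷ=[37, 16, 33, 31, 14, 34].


Absolute errors: |35-37|=2, |12-16|=4, |37-33|=4, |34-31|=3, |11-14|=3, |38-34|=4
Sum = 20
MAE = 20/6 = 10/3

10/3


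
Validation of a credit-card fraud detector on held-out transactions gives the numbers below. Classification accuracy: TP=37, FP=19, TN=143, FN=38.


Accuracy = (TP+TN)/(TP+TN+FP+FN)
= (37+143)/(237)
= 180/237 = 75.95%

75.95%


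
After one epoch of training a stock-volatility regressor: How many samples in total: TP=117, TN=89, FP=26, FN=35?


Total = TP + TN + FP + FN
= 117 + 89 + 26 + 35
= 267
(Predicted positive: 143, predicted negative: 124)

267


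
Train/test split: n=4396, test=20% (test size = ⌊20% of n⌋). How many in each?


Test = ⌊4396·20/100⌋ = 879
Train = 4396 - 879 = 3517

Train: 3517, Test: 879


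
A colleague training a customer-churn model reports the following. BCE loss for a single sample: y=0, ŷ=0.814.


BCE = -[y·ln(p) + (1-y)·ln(1-p)]
= -0 - 1·ln(1-0.814)
= -ln(0.186) = 1.682

1.682


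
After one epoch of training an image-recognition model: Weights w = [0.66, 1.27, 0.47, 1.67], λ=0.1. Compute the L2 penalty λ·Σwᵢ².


‖w‖₂² = (0.66)² + (1.27)² + (0.47)² + (1.67)²
     = 0.4356 + 1.6129 + 0.2209 + 2.7889
     = 5.0583
λ·‖w‖₂² = 0.1·5.0583 = 0.50583

0.50583


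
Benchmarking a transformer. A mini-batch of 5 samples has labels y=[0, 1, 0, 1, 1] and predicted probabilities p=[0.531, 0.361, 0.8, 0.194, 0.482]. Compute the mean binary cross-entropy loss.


L[0] = -ln(1-0.531) = -ln(0.469) = 0.7572
L[1] = -ln(0.361) = 1.0189
L[2] = -ln(1-0.8) = -ln(0.2) = 1.6094
L[3] = -ln(0.194) = 1.6399
L[4] = -ln(0.482) = 0.7298
mean = (0.7572 + 1.0189 + 1.6094 + 1.6399 + 0.7298)/5 = 1.151

1.151


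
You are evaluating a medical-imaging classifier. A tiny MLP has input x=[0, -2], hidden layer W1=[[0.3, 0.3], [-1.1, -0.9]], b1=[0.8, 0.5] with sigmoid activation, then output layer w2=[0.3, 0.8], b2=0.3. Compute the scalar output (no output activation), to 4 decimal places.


z1[0] = (0.3)·(0) + (0.3)·(-2) + 0.8 = 0.2
z1[1] = (-1.1)·(0) + (-0.9)·(-2) + 0.5 = 2.3
h = sigmoid(z1) = [0.5498, 0.9089]
output = (0.3)·(0.5498) + (0.8)·(0.9089) + 0.3 = 1.1921

1.1921


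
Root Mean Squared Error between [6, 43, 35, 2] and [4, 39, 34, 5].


MSE = 30/4 = 7.5
RMSE = √(30/4) = 2.7386

2.7386


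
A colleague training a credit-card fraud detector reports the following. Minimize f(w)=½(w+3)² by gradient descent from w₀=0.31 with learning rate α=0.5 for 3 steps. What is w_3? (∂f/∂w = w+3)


step 1: grad = 0.31+3 = 3.31; w = 0.31 - 0.5·(3.31) = -1.345
step 2: grad = -1.345+3 = 1.655; w = -1.345 - 0.5·(1.655) = -2.1725
step 3: grad = -2.1725+3 = 0.8275; w = -2.1725 - 0.5·(0.8275) = -2.58625

-2.58625


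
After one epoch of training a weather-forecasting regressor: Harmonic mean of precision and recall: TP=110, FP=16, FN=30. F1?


Precision = 110/126 = 0.873
Recall = 110/140 = 0.7857
F1 = 2·P·R/(P+R) = 2·TP/(2·TP+FP+FN) = 220/(220+16+30) = 220/266 = 0.8271

0.8271


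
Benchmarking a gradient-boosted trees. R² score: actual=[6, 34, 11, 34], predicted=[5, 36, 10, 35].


ȳ = 21.25
SS_res = Σ(y-ŷ)² = 7
SS_tot = Σ(y-ȳ)² = 662.75
R² = 1 - SS_res/SS_tot = 1 - 0.0106 = 0.9894

0.9894


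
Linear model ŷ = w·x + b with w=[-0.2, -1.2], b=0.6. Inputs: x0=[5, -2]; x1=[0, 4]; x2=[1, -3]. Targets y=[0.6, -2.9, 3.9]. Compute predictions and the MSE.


ŷ0 = (-0.2)·(5) + (-1.2)·(-2) + 0.6 = 2.0
ŷ1 = (-0.2)·(0) + (-1.2)·(4) + 0.6 = -4.2
ŷ2 = (-0.2)·(1) + (-1.2)·(-3) + 0.6 = 4.0
errors² = [1.96, 1.69, 0.01]
MSE = 3.6600/3 = 1.22

1.22


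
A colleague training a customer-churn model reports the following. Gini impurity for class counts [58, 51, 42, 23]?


Probabilities: [58/174, 51/174, 42/174, 23/174] ≈ [0.3333, 0.2931, 0.2414, 0.1322]
Σpᵢ² = (3364 + 2601 + 1764 + 529)/174² = 8258/30276
Gini = 1 - Σpᵢ² = 1 - 8258/30276 = 0.7272

0.7272


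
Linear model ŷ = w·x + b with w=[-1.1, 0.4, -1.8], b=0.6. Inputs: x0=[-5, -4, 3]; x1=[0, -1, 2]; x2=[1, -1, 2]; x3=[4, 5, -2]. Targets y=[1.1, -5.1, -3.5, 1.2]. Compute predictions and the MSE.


ŷ0 = (-1.1)·(-5) + (0.4)·(-4) + (-1.8)·(3) + 0.6 = -0.9
ŷ1 = (-1.1)·(0) + (0.4)·(-1) + (-1.8)·(2) + 0.6 = -3.4
ŷ2 = (-1.1)·(1) + (0.4)·(-1) + (-1.8)·(2) + 0.6 = -4.5
ŷ3 = (-1.1)·(4) + (0.4)·(5) + (-1.8)·(-2) + 0.6 = 1.8
errors² = [4.0, 2.89, 1.0, 0.36]
MSE = 8.2500/4 = 2.0625

2.0625


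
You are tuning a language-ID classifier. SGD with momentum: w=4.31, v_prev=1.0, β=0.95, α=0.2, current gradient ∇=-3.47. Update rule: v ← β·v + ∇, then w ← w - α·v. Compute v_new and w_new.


v_new = 0.95·1.0 - 3.47 = 0.95 - 3.47 = -2.52
w_new = 4.31 - 0.2·-2.52 = 4.31 + 0.504 = 4.814

v_new=-2.52, w_new=4.814


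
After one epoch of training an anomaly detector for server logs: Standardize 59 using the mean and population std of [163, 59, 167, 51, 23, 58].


μ = 86.8333, σ = 56.558
z = (59 - 86.8333)/56.558 = -0.4921

-0.4921


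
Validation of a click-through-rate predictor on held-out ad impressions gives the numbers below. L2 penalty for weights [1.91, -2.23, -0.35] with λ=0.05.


‖w‖₂² = (1.91)² + (-2.23)² + (-0.35)²
     = 3.6481 + 4.9729 + 0.1225
     = 8.7435
λ·‖w‖₂² = 0.05·8.7435 = 0.437175

0.437175


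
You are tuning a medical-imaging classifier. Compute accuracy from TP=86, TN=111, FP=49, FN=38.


Accuracy = (TP+TN)/(TP+TN+FP+FN)
= (86+111)/(284)
= 197/284 = 69.37%

69.37%


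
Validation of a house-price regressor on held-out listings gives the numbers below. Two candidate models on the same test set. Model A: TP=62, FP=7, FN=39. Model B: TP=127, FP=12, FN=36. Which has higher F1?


Model A: P=62/69=0.8986, R=62/101=0.6139, F1=2PR/(P+R)=2TP/(2TP+FP+FN)=124/170=0.7294
Model B: P=127/139=0.9137, R=127/163=0.7791, F1=2PR/(P+R)=2TP/(2TP+FP+FN)=254/302=0.8411
0.7294 < 0.8411 → Model B

Model B


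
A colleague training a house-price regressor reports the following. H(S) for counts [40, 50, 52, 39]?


Probabilities: [40/181, 50/181, 52/181, 39/181] ≈ [0.221, 0.2762, 0.2873, 0.2155]
H = -((40/181)·log₂(40/181) + (50/181)·log₂(50/181) + (52/181)·log₂(52/181) + (39/181)·log₂(39/181))
  = 1.9881 bits

1.9881 bits


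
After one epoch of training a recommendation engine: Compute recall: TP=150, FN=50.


Recall = TP/(TP+FN)
= 150/(150+50)
= 150/200 = 75.0%

75.0%


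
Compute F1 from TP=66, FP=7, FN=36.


Precision = 66/73 = 0.9041
Recall = 66/102 = 0.6471
F1 = 2·P·R/(P+R) = 2·TP/(2·TP+FP+FN) = 132/(132+7+36) = 132/175 = 0.7543

0.7543


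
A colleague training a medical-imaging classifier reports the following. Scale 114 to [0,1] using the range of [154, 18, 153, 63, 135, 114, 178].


min=18, max=178
(114-18)/(178-18) = 96/160 = 0.6

0.6


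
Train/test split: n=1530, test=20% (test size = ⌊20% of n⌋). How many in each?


Test = ⌊1530·20/100⌋ = 306
Train = 1530 - 306 = 1224

Train: 1224, Test: 306


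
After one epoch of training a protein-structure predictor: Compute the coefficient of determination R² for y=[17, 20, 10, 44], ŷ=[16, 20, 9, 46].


ȳ = 22.75
SS_res = Σ(y-ŷ)² = 6
SS_tot = Σ(y-ȳ)² = 654.75
R² = 1 - SS_res/SS_tot = 1 - 0.0092 = 0.9908

0.9908


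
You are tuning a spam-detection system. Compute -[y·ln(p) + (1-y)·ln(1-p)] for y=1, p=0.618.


BCE = -[y·ln(p) + (1-y)·ln(1-p)]
= -1·ln(0.618) - 0
= -ln(0.618) = 0.4813

0.4813


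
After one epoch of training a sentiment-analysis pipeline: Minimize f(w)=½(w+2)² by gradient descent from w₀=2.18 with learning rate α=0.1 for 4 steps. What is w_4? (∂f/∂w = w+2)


step 1: grad = 2.18+2 = 4.18; w = 2.18 - 0.1·(4.18) = 1.762
step 2: grad = 1.762+2 = 3.762; w = 1.762 - 0.1·(3.762) = 1.3858
step 3: grad = 1.3858+2 = 3.3858; w = 1.3858 - 0.1·(3.3858) = 1.04722
step 4: grad = 1.04722+2 = 3.04722; w = 1.04722 - 0.1·(3.04722) = 0.742498

0.742498


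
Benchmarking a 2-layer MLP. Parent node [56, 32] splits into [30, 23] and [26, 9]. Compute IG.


Parent = [56, 32], H_parent = 0.9457
H_left = 0.9874 (n=53), H_right = 0.8224 (n=35)
H_children = (53/88)·0.9874 + (35/88)·0.8224 = 0.9218
IG = 0.9457 - 0.9218 = 0.0239

0.0239


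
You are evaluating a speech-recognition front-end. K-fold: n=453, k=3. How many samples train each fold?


Fold size = 453/3 = 151
Training per fold = 453 - 151 = 302

302


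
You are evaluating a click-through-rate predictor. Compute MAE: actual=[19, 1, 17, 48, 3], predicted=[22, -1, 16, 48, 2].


Absolute errors: |19-22|=3, |1+ 1|=2, |17-16|=1, |48-48|=0, |3-2|=1
Sum = 7
MAE = 7/5 = 7/5

7/5


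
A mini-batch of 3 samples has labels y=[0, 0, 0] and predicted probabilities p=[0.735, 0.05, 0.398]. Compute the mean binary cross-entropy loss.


L[0] = -ln(1-0.735) = -ln(0.265) = 1.328
L[1] = -ln(1-0.05) = -ln(0.95) = 0.0513
L[2] = -ln(1-0.398) = -ln(0.602) = 0.5075
mean = (1.328 + 0.0513 + 0.5075)/3 = 0.6289

0.6289


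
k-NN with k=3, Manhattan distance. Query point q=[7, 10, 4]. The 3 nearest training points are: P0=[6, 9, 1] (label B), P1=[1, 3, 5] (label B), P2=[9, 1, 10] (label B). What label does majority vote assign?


d(q,P0) = 5  (label B)
d(q,P1) = 14  (label B)
d(q,P2) = 17  (label B)
Votes: A=0, B=3
Majority → B

B


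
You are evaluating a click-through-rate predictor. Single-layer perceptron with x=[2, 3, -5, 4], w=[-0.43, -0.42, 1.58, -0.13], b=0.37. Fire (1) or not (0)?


z = (2)·(-0.43) + (3)·(-0.42) + (-5)·(1.58) + (4)·(-0.13) + 0.37
  = -10.17
step(z) = 0 (z<0)

0


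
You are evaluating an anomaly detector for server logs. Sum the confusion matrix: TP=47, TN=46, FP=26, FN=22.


Total = TP + TN + FP + FN
= 47 + 46 + 26 + 22
= 141
(Predicted positive: 73, predicted negative: 68)

141


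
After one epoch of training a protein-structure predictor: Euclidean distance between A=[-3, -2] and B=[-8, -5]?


d = √((-3+ 8)² + (-2+ 5)²)
  = √(25 + 9)
  = √34 = 5.831

5.831


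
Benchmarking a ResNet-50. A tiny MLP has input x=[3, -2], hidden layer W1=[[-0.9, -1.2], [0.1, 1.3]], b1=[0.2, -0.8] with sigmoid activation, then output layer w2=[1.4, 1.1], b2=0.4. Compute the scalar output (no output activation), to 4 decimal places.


z1[0] = (-0.9)·(3) + (-1.2)·(-2) + 0.2 = -0.1
z1[1] = (0.1)·(3) + (1.3)·(-2) - 0.8 = -3.1
h = sigmoid(z1) = [0.475, 0.0431]
output = (1.4)·(0.475) + (1.1)·(0.0431) + 0.4 = 1.1124

1.1124


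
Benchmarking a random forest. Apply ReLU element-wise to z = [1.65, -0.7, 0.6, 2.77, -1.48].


ReLU(1.65) = max(0, 1.65) = 1.65
ReLU(-0.7) = max(0, -0.7) = 0.0
ReLU(0.6) = max(0, 0.6) = 0.6
ReLU(2.77) = max(0, 2.77) = 2.77
ReLU(-1.48) = max(0, -1.48) = 0.0
result = [1.65, 0.0, 0.6, 2.77, 0.0]

[1.65, 0.0, 0.6, 2.77, 0.0]


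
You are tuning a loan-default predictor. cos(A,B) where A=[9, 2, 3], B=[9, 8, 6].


A·B = 9·9 + 2·8 + 3·6 = 115
‖A‖ = √94 = 9.6954, ‖B‖ = √181 = 13.4536
cos = 115/(√94·√181) = 115/√17014 = 0.8816

0.8816


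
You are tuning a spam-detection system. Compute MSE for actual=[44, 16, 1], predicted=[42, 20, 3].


Squared errors: (44-42)²=4, (16-20)²=16, (1-3)²=4
Sum = 24
MSE = 24/3 = 8

8


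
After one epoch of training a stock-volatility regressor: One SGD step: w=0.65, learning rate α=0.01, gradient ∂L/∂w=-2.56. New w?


w_new = w - α·∇
= 0.65 - 0.01·-2.56
= 0.65 + 0.0256
= 0.6756

0.6756


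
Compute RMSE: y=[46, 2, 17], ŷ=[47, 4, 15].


MSE = 9/3 = 3
RMSE = √(9/3) = 1.7321

1.7321


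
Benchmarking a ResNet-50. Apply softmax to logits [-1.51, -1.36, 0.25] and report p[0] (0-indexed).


Exponentials: e^-1.51=0.2209, e^-1.36=0.2567, e^0.25=1.284
Sum = 1.7616
Softmax = [0.1254, 0.1457, 0.7289]
p[0] = 0.2209/1.7616 = 0.1254

0.1254


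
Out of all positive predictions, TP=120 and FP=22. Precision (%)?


Precision = TP/(TP+FP)
= 120/(120+22)
= 120/142 = 84.51%

84.51%


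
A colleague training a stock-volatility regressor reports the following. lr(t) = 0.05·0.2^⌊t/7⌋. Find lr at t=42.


n_drops = ⌊42/7⌋ = 6
lr = 0.05·0.2^6 = 0.05·0.000064 = 0.0000032

0.0000032


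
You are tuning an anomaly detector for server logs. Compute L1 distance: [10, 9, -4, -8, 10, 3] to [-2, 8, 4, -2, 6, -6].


d = |10+ 2| + |9-8| + |-4-4| + |-8+ 2| + |10-6| + |3+ 6|
  = 12 + 1 + 8 + 6 + 4 + 9
  = 40

40


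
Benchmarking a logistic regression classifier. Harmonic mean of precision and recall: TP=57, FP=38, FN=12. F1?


Precision = 57/95 = 0.6
Recall = 57/69 = 0.8261
F1 = 2·P·R/(P+R) = 2·TP/(2·TP+FP+FN) = 114/(114+38+12) = 114/164 = 0.6951

0.6951


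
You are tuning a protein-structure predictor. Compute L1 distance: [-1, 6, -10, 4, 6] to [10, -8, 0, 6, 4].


d = |-1-10| + |6+ 8| + |-10-0| + |4-6| + |6-4|
  = 11 + 14 + 10 + 2 + 2
  = 39

39


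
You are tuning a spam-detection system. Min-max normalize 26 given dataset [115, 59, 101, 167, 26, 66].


min=26, max=167
(26-26)/(167-26) = 0/141 = 0.0

0.0


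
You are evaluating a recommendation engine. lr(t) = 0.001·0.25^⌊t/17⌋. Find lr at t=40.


n_drops = ⌊40/17⌋ = 2
lr = 0.001·0.25^2 = 0.001·0.0625 = 0.0000625

0.0000625


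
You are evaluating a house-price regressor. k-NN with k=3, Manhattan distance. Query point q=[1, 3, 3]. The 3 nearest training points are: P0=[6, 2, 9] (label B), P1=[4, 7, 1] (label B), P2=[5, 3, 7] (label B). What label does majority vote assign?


d(q,P0) = 12  (label B)
d(q,P1) = 9  (label B)
d(q,P2) = 8  (label B)
Votes: A=0, B=3
Majority → B

B


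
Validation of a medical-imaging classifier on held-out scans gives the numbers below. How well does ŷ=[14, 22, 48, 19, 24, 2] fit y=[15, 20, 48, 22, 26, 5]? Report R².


ȳ = 22.6667
SS_res = Σ(y-ŷ)² = 27
SS_tot = Σ(y-ȳ)² = 1031.33
R² = 1 - SS_res/SS_tot = 1 - 0.0262 = 0.9738

0.9738


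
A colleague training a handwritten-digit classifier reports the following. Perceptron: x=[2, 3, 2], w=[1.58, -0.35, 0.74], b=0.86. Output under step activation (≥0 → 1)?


z = (2)·(1.58) + (3)·(-0.35) + (2)·(0.74) + 0.86
  = 4.45
step(z) = 1 (z≥0)

1


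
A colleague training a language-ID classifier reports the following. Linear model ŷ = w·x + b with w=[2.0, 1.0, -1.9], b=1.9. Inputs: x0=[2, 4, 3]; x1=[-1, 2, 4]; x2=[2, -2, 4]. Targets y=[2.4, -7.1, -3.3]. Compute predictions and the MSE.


ŷ0 = (2.0)·(2) + (1.0)·(4) + (-1.9)·(3) + 1.9 = 4.2
ŷ1 = (2.0)·(-1) + (1.0)·(2) + (-1.9)·(4) + 1.9 = -5.7
ŷ2 = (2.0)·(2) + (1.0)·(-2) + (-1.9)·(4) + 1.9 = -3.7
errors² = [3.24, 1.96, 0.16]
MSE = 5.3600/3 = 1.7867

1.7867


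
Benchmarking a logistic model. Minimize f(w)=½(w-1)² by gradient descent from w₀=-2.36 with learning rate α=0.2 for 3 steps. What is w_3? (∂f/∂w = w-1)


step 1: grad = -2.36-1 = -3.36; w = -2.36 - 0.2·(-3.36) = -1.688
step 2: grad = -1.688-1 = -2.688; w = -1.688 - 0.2·(-2.688) = -1.1504
step 3: grad = -1.1504-1 = -2.1504; w = -1.1504 - 0.2·(-2.1504) = -0.72032

-0.72032


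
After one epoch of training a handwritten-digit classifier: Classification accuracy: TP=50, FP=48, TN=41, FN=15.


Accuracy = (TP+TN)/(TP+TN+FP+FN)
= (50+41)/(154)
= 91/154 = 59.09%

59.09%


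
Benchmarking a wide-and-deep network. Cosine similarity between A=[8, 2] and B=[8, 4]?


A·B = 8·8 + 2·4 = 72
‖A‖ = √68 = 8.2462, ‖B‖ = √80 = 8.9443
cos = 72/(√68·√80) = 72/√5440 = 0.9762

0.9762


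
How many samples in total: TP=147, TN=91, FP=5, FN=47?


Total = TP + TN + FP + FN
= 147 + 91 + 5 + 47
= 290
(Predicted positive: 152, predicted negative: 138)

290


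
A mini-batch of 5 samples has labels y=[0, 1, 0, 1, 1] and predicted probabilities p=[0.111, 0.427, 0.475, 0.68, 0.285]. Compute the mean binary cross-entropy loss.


L[0] = -ln(1-0.111) = -ln(0.889) = 0.1177
L[1] = -ln(0.427) = 0.851
L[2] = -ln(1-0.475) = -ln(0.525) = 0.6444
L[3] = -ln(0.68) = 0.3857
L[4] = -ln(0.285) = 1.2553
mean = (0.1177 + 0.851 + 0.6444 + 0.3857 + 1.2553)/5 = 0.6508

0.6508


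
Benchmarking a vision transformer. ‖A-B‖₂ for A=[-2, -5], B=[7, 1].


d = √((-2-7)² + (-5-1)²)
  = √(81 + 36)
  = √117 = 10.8167

10.8167


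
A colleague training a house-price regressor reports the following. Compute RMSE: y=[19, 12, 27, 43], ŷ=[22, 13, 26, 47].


MSE = 27/4 = 6.75
RMSE = √(27/4) = 2.5981

2.5981


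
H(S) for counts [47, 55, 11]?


Probabilities: [47/113, 55/113, 11/113] ≈ [0.4159, 0.4867, 0.0973]
H = -((47/113)·log₂(47/113) + (55/113)·log₂(55/113) + (11/113)·log₂(11/113))
  = 1.3592 bits

1.3592 bits


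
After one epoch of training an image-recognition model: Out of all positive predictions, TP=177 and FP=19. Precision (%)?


Precision = TP/(TP+FP)
= 177/(177+19)
= 177/196 = 90.31%

90.31%


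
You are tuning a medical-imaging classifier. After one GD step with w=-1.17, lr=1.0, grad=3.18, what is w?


w_new = w - α·∇
= -1.17 - 1.0·3.18
= -1.17 - 3.18
= -4.35

-4.35


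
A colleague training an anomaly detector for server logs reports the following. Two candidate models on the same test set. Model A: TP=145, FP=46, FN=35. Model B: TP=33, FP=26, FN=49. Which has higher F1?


Model A: P=145/191=0.7592, R=145/180=0.8056, F1=2PR/(P+R)=2TP/(2TP+FP+FN)=290/371=0.7817
Model B: P=33/59=0.5593, R=33/82=0.4024, F1=2PR/(P+R)=2TP/(2TP+FP+FN)=66/141=0.4681
0.7817 > 0.4681 → Model A

Model A


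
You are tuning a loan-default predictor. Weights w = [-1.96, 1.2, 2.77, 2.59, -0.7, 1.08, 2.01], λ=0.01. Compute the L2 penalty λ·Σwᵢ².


‖w‖₂² = (-1.96)² + (1.2)² + (2.77)² + (2.59)² + (-0.7)² + (1.08)² + (2.01)²
     = 3.8416 + 1.44 + 7.6729 + 6.7081 + 0.49 + 1.1664 + 4.0401
     = 25.3591
λ·‖w‖₂² = 0.01·25.3591 = 0.253591

0.253591


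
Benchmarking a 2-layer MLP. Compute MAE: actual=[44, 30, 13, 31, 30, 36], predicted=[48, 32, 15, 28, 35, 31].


Absolute errors: |44-48|=4, |30-32|=2, |13-15|=2, |31-28|=3, |30-35|=5, |36-31|=5
Sum = 21
MAE = 21/6 = 7/2

7/2


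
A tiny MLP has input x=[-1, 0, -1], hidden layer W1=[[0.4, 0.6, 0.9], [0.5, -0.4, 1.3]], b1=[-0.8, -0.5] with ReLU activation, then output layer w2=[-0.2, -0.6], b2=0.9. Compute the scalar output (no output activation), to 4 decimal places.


z1[0] = (0.4)·(-1) + (0.6)·(0) + (0.9)·(-1) - 0.8 = -2.1
z1[1] = (0.5)·(-1) + (-0.4)·(0) + (1.3)·(-1) - 0.5 = -2.3
h = ReLU(z1) = [0.0, 0.0]
output = (-0.2)·(0.0) + (-0.6)·(0.0) + 0.9 = 0.9

0.9


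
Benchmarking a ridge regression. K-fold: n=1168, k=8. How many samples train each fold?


Fold size = 1168/8 = 146
Training per fold = 1168 - 146 = 1022

1022


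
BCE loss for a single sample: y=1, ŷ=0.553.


BCE = -[y·ln(p) + (1-y)·ln(1-p)]
= -1·ln(0.553) - 0
= -ln(0.553) = 0.5924

0.5924


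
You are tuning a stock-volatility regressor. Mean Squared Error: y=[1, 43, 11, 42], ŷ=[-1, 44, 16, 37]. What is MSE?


Squared errors: (1+ 1)²=4, (43-44)²=1, (11-16)²=25, (42-37)²=25
Sum = 55
MSE = 55/4 = 55/4

55/4
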